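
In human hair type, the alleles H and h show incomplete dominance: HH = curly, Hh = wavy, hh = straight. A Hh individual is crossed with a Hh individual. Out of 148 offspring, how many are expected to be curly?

Punnett square for Hh × Hh:
Offspring genotypes: 1 HH, 2 Hh, 1 hh
Phenotype counts: 1 curly, 2 wavy, 1 straight
curly: 1 out of 4 → fraction 1/4
Expected count = 1/4 × 148 = 37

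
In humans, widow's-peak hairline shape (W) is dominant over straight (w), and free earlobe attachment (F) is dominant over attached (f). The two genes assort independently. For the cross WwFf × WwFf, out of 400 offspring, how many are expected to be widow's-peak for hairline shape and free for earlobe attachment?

Dihybrid cross WwFf × WwFf — consider each gene separately:
hairline shape: Ww × Ww → 1 WW, 2 Ww, 1 ww → 3 W_ : 1 ww (out of 4)
earlobe attachment: Ff × Ff → 1 FF, 2 Ff, 1 ff → 3 F_ : 1 ff (out of 4)
Looking for: widow's-peak (W_) and free (F_)
P(widow's-peak) = 3/4, P(free) = 3/4
P(both) = 3/4 × 3/4 = 9/16
Expected count = 9/16 × 400 = 225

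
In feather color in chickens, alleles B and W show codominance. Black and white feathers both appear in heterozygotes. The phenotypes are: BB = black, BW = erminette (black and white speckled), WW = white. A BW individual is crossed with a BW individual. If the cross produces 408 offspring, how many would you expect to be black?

Punnett square for BW × BW:
Offspring genotypes: 1 BB, 2 BW, 1 WW
Phenotype counts: 1 black, 2 erminette (black and white speckled), 1 white
black: 1 out of 4 → fraction 1/4
Expected count = 1/4 × 408 = 102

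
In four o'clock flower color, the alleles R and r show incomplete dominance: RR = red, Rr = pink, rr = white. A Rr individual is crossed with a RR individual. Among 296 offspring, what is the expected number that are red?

Punnett square for Rr × RR:
Offspring genotypes: 2 RR, 2 Rr
Phenotype counts: 2 red, 2 pink
red: 2 out of 4 → fraction 1/2
Expected count = 1/2 × 296 = 148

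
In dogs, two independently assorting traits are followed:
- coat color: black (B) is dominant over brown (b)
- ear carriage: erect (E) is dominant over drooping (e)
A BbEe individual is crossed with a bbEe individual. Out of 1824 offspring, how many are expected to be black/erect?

Dihybrid cross BbEe × bbEe — consider each gene separately:
coat color: Bb × bb → 2 Bb, 2 bb → 2 B_ : 2 bb (out of 4)
ear carriage: Ee × Ee → 1 EE, 2 Ee, 1 ee → 3 E_ : 1 ee (out of 4)
Combine (counts out of 4 × 4 = 16): black/erect (B_E_) = 2×3 = 6; black/drooping (B_ee) = 2×1 = 2; brown/erect (bbE_) = 2×3 = 6; brown/drooping (bbee) = 2×1 = 2
Phenotype counts (out of 16): 6 black/erect, 2 black/drooping, 6 brown/erect, 2 brown/drooping
black/erect: 6 out of 16 → fraction 3/8
Expected count = 3/8 × 1824 = 684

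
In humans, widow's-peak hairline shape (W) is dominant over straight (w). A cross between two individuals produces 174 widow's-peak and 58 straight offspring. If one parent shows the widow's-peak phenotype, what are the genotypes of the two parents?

Observed offspring: 174 widow's-peak, 58 straight
The observed ratio simplifies to 3:1. Straight (ww) offspring appear, so each parent must contribute one w allele. The parent stated to show widow's-peak carries W, so it is Ww. The other parent is then either Ww or ww: Ww × ww would give a 1:1 split, whereas Ww × Ww gives 3:1 — matching the data. So both parents are heterozygous (Ww × Ww).
Parent genotypes: Ww × Ww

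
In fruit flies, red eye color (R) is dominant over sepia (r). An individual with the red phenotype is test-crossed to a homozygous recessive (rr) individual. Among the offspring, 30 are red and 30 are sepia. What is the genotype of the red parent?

Test cross: ? × rr
Offspring: 30 red, 30 sepia — approximately 1:1.
A 1:1 ratio in a test cross indicates the unknown parent is heterozygous (Rr).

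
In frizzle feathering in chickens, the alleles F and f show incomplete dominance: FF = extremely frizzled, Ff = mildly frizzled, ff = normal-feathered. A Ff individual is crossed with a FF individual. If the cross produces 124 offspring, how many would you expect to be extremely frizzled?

Punnett square for Ff × FF:
Offspring genotypes: 2 FF, 2 Ff
Phenotype counts: 2 extremely frizzled, 2 mildly frizzled
extremely frizzled: 2 out of 4 → fraction 1/2
Expected count = 1/2 × 124 = 62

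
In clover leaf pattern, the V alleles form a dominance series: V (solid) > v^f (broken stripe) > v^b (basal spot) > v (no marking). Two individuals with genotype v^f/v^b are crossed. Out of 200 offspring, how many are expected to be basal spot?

Cross: v^f/v^b × v^f/v^b
Allele dominance: V > v^f > v^b > v
Offspring genotypes: 1 v^f/v^f, 2 v^f/v^b, 1 v^b/v^b
Phenotype counts: 3 broken stripe, 1 basal spot
basal spot: 1 out of 4 → fraction 1/4
Expected count = 1/4 × 200 = 50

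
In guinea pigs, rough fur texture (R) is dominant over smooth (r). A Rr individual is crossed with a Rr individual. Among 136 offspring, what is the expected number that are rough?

Punnett square for Rr × Rr:
Offspring genotypes: 1 RR, 2 Rr, 1 rr
rough: 3, smooth: 1
rough: 3 out of 4 → fraction 3/4
Expected count = 3/4 × 136 = 102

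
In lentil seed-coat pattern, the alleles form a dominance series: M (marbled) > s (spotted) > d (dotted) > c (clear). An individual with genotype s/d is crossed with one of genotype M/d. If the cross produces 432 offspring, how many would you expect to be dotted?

Cross: s/d × M/d
Allele dominance: M > s > d > c
Offspring genotypes: 1 M/s, 1 s/d, 1 M/d, 1 d/d
Phenotype counts: 2 marbled, 1 spotted, 1 dotted
dotted: 1 out of 4 → fraction 1/4
Expected count = 1/4 × 432 = 108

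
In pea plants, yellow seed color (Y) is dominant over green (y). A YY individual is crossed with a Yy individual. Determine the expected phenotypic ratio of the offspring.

Punnett square for YY × Yy:
Offspring genotypes: 2 YY, 2 Yy
yellow: 4, green: 0
Ratio: all yellow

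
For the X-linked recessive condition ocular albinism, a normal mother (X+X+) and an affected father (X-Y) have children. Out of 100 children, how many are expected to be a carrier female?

Cross: X+X+ × X-Y
Offspring: 2 X+X-, 2 X+Y
Probability of a carrier female: 2/4 = 1/2
Expected count = 1/2 × 100 = 50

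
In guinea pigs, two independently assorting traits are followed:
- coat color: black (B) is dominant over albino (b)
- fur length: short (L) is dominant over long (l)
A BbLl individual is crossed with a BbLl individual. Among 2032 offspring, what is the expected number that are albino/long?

Dihybrid cross BbLl × BbLl — consider each gene separately:
coat color: Bb × Bb → 1 BB, 2 Bb, 1 bb → 3 B_ : 1 bb (out of 4)
fur length: Ll × Ll → 1 LL, 2 Ll, 1 ll → 3 L_ : 1 ll (out of 4)
Combine (counts out of 4 × 4 = 16): black/short (B_L_) = 3×3 = 9; black/long (B_ll) = 3×1 = 3; albino/short (bbL_) = 1×3 = 3; albino/long (bbll) = 1×1 = 1
Phenotype counts (out of 16): 9 black/short, 3 black/long, 3 albino/short, 1 albino/long
albino/long: 1 out of 16 → fraction 1/16
Expected count = 1/16 × 2032 = 127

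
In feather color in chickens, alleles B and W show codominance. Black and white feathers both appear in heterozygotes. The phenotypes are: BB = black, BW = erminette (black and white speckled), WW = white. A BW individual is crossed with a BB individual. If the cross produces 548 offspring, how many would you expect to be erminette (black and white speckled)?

Punnett square for BW × BB:
Offspring genotypes: 2 BB, 2 BW
Phenotype counts: 2 black, 2 erminette (black and white speckled)
erminette (black and white speckled): 2 out of 4 → fraction 1/2
Expected count = 1/2 × 548 = 274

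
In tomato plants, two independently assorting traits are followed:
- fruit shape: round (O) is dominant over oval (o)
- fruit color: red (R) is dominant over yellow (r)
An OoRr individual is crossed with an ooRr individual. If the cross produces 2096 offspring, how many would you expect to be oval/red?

Dihybrid cross OoRr × ooRr — consider each gene separately:
fruit shape: Oo × oo → 2 Oo, 2 oo → 2 O_ : 2 oo (out of 4)
fruit color: Rr × Rr → 1 RR, 2 Rr, 1 rr → 3 R_ : 1 rr (out of 4)
Combine (counts out of 4 × 4 = 16): round/red (O_R_) = 2×3 = 6; round/yellow (O_rr) = 2×1 = 2; oval/red (ooR_) = 2×3 = 6; oval/yellow (oorr) = 2×1 = 2
Phenotype counts (out of 16): 6 round/red, 2 round/yellow, 6 oval/red, 2 oval/yellow
oval/red: 6 out of 16 → fraction 3/8
Expected count = 3/8 × 2096 = 786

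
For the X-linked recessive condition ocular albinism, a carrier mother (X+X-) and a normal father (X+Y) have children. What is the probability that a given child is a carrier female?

Cross: X+X- × X+Y
Offspring: 1 X+X+, 1 X+Y, 1 X+X-, 1 X-Y
Probability of a carrier female: 1/4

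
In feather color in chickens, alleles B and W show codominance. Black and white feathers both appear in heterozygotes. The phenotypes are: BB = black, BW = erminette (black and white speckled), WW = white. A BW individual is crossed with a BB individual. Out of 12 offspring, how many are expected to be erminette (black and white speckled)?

Punnett square for BW × BB:
Offspring genotypes: 2 BB, 2 BW
Phenotype counts: 2 black, 2 erminette (black and white speckled)
erminette (black and white speckled): 2 out of 4 → fraction 1/2
Expected count = 1/2 × 12 = 6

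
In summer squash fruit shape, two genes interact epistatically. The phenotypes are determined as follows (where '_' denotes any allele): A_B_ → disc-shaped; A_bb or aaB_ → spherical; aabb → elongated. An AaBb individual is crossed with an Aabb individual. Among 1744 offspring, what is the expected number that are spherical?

Cross: AaBb × Aabb — consider each gene separately:
A gene: Aa × Aa → 1 AA, 2 Aa, 1 aa → 3 A_ : 1 aa (out of 4)
B gene: Bb × bb → 2 Bb, 2 bb → 2 B_ : 2 bb (out of 4)
Genotype classes (out of 4 × 4 = 16): A_B_ = 3×2 = 6; A_bb = 3×2 = 6; aaB_ = 1×2 = 2; aabb = 1×2 = 2
Apply the phenotype rules: A_B_ (6) → disc-shaped; A_bb (6) + aaB_ (2) → spherical; aabb (2) → elongated
Phenotype counts (out of 16): 6 disc-shaped, 8 spherical, 2 elongated
spherical: 8 out of 16 → fraction 1/2
Expected count = 1/2 × 1744 = 872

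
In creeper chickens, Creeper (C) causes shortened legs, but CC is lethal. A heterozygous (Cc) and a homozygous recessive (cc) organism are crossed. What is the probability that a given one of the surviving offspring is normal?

Cross: Cc × cc
Punnett square offspring (before lethality): 2 Cc, 2 cc
No CC offspring are produced in this cross.
normal: 2 out of 4
Probability: 2/4 = 1/2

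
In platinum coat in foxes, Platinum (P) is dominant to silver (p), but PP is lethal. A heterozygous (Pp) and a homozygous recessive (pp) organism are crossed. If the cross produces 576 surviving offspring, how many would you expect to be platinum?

Cross: Pp × pp
Punnett square offspring (before lethality): 2 Pp, 2 pp
No PP offspring are produced in this cross.
platinum: 2 out of 4 → fraction 1/2
Expected count = 1/2 × 576 = 288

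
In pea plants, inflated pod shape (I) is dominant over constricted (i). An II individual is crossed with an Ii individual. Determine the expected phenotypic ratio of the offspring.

Punnett square for II × Ii:
Offspring genotypes: 2 II, 2 Ii
inflated: 4, constricted: 0
Ratio: all inflated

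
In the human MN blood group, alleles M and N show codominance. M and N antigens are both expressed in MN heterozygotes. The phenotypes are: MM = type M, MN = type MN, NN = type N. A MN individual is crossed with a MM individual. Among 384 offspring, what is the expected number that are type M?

Punnett square for MN × MM:
Offspring genotypes: 2 MM, 2 MN
Phenotype counts: 2 type M, 2 type MN
type M: 2 out of 4 → fraction 1/2
Expected count = 1/2 × 384 = 192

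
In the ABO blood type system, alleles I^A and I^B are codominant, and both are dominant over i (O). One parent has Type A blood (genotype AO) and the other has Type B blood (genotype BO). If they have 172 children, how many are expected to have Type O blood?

Cross: AO × BO
Possible offspring genotypes: 1 AB, 1 AO, 1 BO, 1 OO
Blood type counts: 1 Type AB, 1 Type A, 1 Type B, 1 Type O
Probability of Type O: 1/4
Expected count = 1/4 × 172 = 43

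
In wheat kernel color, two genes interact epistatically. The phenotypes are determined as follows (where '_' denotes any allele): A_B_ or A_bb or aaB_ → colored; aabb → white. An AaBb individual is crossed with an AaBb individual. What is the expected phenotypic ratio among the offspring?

Cross: AaBb × AaBb — consider each gene separately:
A gene: Aa × Aa → 1 AA, 2 Aa, 1 aa → 3 A_ : 1 aa (out of 4)
B gene: Bb × Bb → 1 BB, 2 Bb, 1 bb → 3 B_ : 1 bb (out of 4)
Genotype classes (out of 4 × 4 = 16): A_B_ = 3×3 = 9; A_bb = 3×1 = 3; aaB_ = 1×3 = 3; aabb = 1×1 = 1
Apply the phenotype rules: A_B_ (9) + A_bb (3) + aaB_ (3) → colored; aabb (1) → white
Phenotype counts (out of 16): 15 colored, 1 white
Ratio: 15 colored : 1 white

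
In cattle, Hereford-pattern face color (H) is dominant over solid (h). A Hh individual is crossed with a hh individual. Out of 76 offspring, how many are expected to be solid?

Punnett square for Hh × hh:
Offspring genotypes: 2 Hh, 2 hh
Hereford-pattern: 2, solid: 2
solid: 2 out of 4 → fraction 1/2
Expected count = 1/2 × 76 = 38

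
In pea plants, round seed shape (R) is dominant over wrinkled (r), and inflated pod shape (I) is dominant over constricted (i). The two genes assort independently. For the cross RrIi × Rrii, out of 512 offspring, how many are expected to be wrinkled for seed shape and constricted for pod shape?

Dihybrid cross RrIi × Rrii — consider each gene separately:
seed shape: Rr × Rr → 1 RR, 2 Rr, 1 rr → 3 R_ : 1 rr (out of 4)
pod shape: Ii × ii → 2 Ii, 2 ii → 2 I_ : 2 ii (out of 4)
Looking for: wrinkled (rr) and constricted (ii)
P(wrinkled) = 1/4, P(constricted) = 2/4
P(both) = 1/4 × 2/4 = 2/16 = 1/8
Expected count = 1/8 × 512 = 64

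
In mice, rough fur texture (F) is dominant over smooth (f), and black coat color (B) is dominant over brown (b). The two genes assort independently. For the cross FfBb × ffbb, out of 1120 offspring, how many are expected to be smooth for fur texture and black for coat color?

Dihybrid cross FfBb × ffbb — consider each gene separately:
fur texture: Ff × ff → 2 Ff, 2 ff → 2 F_ : 2 ff (out of 4)
coat color: Bb × bb → 2 Bb, 2 bb → 2 B_ : 2 bb (out of 4)
Looking for: smooth (ff) and black (B_)
P(smooth) = 2/4, P(black) = 2/4
P(both) = 2/4 × 2/4 = 4/16 = 1/4
Expected count = 1/4 × 1120 = 280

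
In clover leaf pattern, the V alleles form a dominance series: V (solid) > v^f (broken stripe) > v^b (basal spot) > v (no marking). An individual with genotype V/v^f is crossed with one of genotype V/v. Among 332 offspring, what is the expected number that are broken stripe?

Cross: V/v^f × V/v
Allele dominance: V > v^f > v^b > v
Offspring genotypes: 1 V/V, 1 V/v, 1 V/v^f, 1 v^f/v
Phenotype counts: 3 solid, 1 broken stripe
broken stripe: 1 out of 4 → fraction 1/4
Expected count = 1/4 × 332 = 83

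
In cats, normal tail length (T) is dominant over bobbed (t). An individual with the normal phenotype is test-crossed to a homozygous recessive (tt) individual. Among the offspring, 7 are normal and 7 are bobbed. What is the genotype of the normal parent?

Test cross: ? × tt
Offspring: 7 normal, 7 bobbed — approximately 1:1.
A 1:1 ratio in a test cross indicates the unknown parent is heterozygous (Tt).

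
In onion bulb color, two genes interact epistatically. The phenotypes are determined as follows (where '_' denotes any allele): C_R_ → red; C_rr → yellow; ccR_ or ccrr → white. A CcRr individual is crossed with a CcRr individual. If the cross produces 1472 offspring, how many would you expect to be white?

Cross: CcRr × CcRr — consider each gene separately:
C gene: Cc × Cc → 1 CC, 2 Cc, 1 cc → 3 C_ : 1 cc (out of 4)
R gene: Rr × Rr → 1 RR, 2 Rr, 1 rr → 3 R_ : 1 rr (out of 4)
Genotype classes (out of 4 × 4 = 16): C_R_ = 3×3 = 9; C_rr = 3×1 = 3; ccR_ = 1×3 = 3; ccrr = 1×1 = 1
Apply the phenotype rules: C_R_ (9) → red; C_rr (3) → yellow; ccR_ (3) + ccrr (1) → white
Phenotype counts (out of 16): 9 red, 3 yellow, 4 white
white: 4 out of 16 → fraction 1/4
Expected count = 1/4 × 1472 = 368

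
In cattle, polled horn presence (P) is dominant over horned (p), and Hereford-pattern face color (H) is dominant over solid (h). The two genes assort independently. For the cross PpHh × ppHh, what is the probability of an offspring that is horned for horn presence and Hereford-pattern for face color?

Dihybrid cross PpHh × ppHh — consider each gene separately:
horn presence: Pp × pp → 2 Pp, 2 pp → 2 P_ : 2 pp (out of 4)
face color: Hh × Hh → 1 HH, 2 Hh, 1 hh → 3 H_ : 1 hh (out of 4)
Looking for: horned (pp) and Hereford-pattern (H_)
P(horned) = 2/4, P(Hereford-pattern) = 3/4
P(both) = 2/4 × 3/4 = 6/16 = 3/8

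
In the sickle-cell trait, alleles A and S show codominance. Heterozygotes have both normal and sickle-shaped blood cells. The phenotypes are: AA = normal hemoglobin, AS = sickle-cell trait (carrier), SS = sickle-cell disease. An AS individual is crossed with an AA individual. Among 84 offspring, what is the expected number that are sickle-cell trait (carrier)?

Punnett square for AS × AA:
Offspring genotypes: 2 AA, 2 AS
Phenotype counts: 2 normal hemoglobin, 2 sickle-cell trait (carrier)
sickle-cell trait (carrier): 2 out of 4 → fraction 1/2
Expected count = 1/2 × 84 = 42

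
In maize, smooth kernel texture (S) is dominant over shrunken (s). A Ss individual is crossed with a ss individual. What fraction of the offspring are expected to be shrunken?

Punnett square for Ss × ss:
Offspring genotypes: 2 Ss, 2 ss
smooth: 2, shrunken: 2
shrunken: 2 out of 4
Probability: 2/4 = 1/2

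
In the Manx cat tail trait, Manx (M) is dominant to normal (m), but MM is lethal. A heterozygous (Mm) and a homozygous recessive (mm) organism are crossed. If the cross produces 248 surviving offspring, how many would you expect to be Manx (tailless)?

Cross: Mm × mm
Punnett square offspring (before lethality): 2 Mm, 2 mm
No MM offspring are produced in this cross.
Manx (tailless): 2 out of 4 → fraction 1/2
Expected count = 1/2 × 248 = 124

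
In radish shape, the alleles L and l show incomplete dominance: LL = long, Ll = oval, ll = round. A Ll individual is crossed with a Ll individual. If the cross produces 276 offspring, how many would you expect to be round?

Punnett square for Ll × Ll:
Offspring genotypes: 1 LL, 2 Ll, 1 ll
Phenotype counts: 1 long, 2 oval, 1 round
round: 1 out of 4 → fraction 1/4
Expected count = 1/4 × 276 = 69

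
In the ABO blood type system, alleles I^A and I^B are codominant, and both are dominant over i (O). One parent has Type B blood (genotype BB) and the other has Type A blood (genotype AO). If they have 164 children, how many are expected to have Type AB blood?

Cross: BB × AO
Possible offspring genotypes: 2 AB, 2 BO
Blood type counts: 2 Type AB, 2 Type B
Probability of Type AB: 2/4 = 1/2
Expected count = 1/2 × 164 = 82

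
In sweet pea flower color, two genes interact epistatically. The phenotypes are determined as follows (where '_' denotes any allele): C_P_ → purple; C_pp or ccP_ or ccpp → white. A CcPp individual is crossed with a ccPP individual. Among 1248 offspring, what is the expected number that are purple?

Cross: CcPp × ccPP — consider each gene separately:
C gene: Cc × cc → 2 Cc, 2 cc → 2 C_ : 2 cc (out of 4)
P gene: Pp × PP → 2 PP, 2 Pp → 4 P_ (out of 4)
Genotype classes (out of 4 × 4 = 16): C_P_ = 2×4 = 8; ccP_ = 2×4 = 8
Apply the phenotype rules: C_P_ (8) → purple; ccP_ (8) → white
Phenotype counts (out of 16): 8 purple, 8 white
purple: 8 out of 16 → fraction 1/2
Expected count = 1/2 × 1248 = 624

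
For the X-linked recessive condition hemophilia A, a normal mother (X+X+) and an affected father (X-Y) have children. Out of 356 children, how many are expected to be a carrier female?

Cross: X+X+ × X-Y
Offspring: 2 X+X-, 2 X+Y
Probability of a carrier female: 2/4 = 1/2
Expected count = 1/2 × 356 = 178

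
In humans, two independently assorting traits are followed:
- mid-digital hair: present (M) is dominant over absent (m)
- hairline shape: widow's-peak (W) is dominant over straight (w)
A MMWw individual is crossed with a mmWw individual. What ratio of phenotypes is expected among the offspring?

Dihybrid cross MMWw × mmWw — consider each gene separately:
mid-digital hair: MM × mm → 4 Mm → 4 M_ (out of 4)
hairline shape: Ww × Ww → 1 WW, 2 Ww, 1 ww → 3 W_ : 1 ww (out of 4)
Combine (counts out of 4 × 4 = 16): present/widow's-peak (M_W_) = 4×3 = 12; present/straight (M_ww) = 4×1 = 4
Phenotype counts (out of 16): 12 present/widow's-peak, 4 present/straight
Ratio: 3 present/widow's-peak : 1 present/straight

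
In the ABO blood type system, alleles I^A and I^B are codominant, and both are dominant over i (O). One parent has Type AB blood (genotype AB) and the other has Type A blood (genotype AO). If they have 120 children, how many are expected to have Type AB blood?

Cross: AB × AO
Possible offspring genotypes: 1 AA, 1 AO, 1 AB, 1 BO
Blood type counts: 2 Type A, 1 Type AB, 1 Type B
Probability of Type AB: 1/4
Expected count = 1/4 × 120 = 30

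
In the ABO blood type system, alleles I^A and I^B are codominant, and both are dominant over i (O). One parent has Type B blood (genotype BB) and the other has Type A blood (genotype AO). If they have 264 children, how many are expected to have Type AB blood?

Cross: BB × AO
Possible offspring genotypes: 2 AB, 2 BO
Blood type counts: 2 Type AB, 2 Type B
Probability of Type AB: 2/4 = 1/2
Expected count = 1/2 × 264 = 132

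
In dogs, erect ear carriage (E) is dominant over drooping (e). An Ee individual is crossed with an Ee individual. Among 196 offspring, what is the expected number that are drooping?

Punnett square for Ee × Ee:
Offspring genotypes: 1 EE, 2 Ee, 1 ee
erect: 3, drooping: 1
drooping: 1 out of 4 → fraction 1/4
Expected count = 1/4 × 196 = 49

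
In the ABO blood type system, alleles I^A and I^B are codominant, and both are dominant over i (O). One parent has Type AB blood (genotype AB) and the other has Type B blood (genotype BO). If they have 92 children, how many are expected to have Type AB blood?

Cross: AB × BO
Possible offspring genotypes: 1 AB, 1 AO, 1 BB, 1 BO
Blood type counts: 1 Type AB, 1 Type A, 2 Type B
Probability of Type AB: 1/4
Expected count = 1/4 × 92 = 23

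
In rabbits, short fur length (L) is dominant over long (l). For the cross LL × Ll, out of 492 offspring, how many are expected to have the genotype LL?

Punnett square for LL × Ll:
Offspring genotypes: 2 LL, 2 Ll
Total offspring: 4
Count with target: 2
Probability: 2/4 = 1/2
Expected count = 1/2 × 492 = 246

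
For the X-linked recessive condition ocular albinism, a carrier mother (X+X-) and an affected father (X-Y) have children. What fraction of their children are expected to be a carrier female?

Cross: X+X- × X-Y
Offspring: 1 X+X-, 1 X+Y, 1 X-X-, 1 X-Y
Probability of a carrier female: 1/4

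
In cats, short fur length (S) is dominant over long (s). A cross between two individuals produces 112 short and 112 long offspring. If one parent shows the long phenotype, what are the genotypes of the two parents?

Observed offspring: 112 short, 112 long
The observed ratio simplifies to 1:1. One parent shows long, so its genotype must be ss. A 1:1 offspring split requires the other parent to be heterozygous (Ss).
Parent genotypes: ss × Ss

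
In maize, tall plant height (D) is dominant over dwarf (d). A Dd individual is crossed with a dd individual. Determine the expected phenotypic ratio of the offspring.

Punnett square for Dd × dd:
Offspring genotypes: 2 Dd, 2 dd
tall: 2, dwarf: 2
Ratio: 1:1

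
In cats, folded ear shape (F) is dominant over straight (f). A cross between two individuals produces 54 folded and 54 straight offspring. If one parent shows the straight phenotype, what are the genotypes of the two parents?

Observed offspring: 54 folded, 54 straight
The observed ratio simplifies to 1:1. One parent shows straight, so its genotype must be ff. A 1:1 offspring split requires the other parent to be heterozygous (Ff).
Parent genotypes: ff × Ff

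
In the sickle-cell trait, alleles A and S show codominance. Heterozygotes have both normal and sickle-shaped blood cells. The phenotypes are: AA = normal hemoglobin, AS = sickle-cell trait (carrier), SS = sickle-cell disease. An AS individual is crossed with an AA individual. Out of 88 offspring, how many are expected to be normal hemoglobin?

Punnett square for AS × AA:
Offspring genotypes: 2 AA, 2 AS
Phenotype counts: 2 normal hemoglobin, 2 sickle-cell trait (carrier)
normal hemoglobin: 2 out of 4 → fraction 1/2
Expected count = 1/2 × 88 = 44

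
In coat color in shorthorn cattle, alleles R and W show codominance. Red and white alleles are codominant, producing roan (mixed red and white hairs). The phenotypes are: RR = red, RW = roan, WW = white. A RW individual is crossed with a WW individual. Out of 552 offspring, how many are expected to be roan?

Punnett square for RW × WW:
Offspring genotypes: 2 RW, 2 WW
Phenotype counts: 2 roan, 2 white
roan: 2 out of 4 → fraction 1/2
Expected count = 1/2 × 552 = 276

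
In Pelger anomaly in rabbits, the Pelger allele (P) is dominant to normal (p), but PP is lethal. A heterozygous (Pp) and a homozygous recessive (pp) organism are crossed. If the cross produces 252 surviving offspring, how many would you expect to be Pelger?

Cross: Pp × pp
Punnett square offspring (before lethality): 2 Pp, 2 pp
No PP offspring are produced in this cross.
Pelger: 2 out of 4 → fraction 1/2
Expected count = 1/2 × 252 = 126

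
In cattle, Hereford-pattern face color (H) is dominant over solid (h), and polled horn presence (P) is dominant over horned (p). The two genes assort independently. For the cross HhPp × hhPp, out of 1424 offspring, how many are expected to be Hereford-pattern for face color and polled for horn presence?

Dihybrid cross HhPp × hhPp — consider each gene separately:
face color: Hh × hh → 2 Hh, 2 hh → 2 H_ : 2 hh (out of 4)
horn presence: Pp × Pp → 1 PP, 2 Pp, 1 pp → 3 P_ : 1 pp (out of 4)
Looking for: Hereford-pattern (H_) and polled (P_)
P(Hereford-pattern) = 2/4, P(polled) = 3/4
P(both) = 2/4 × 3/4 = 6/16 = 3/8
Expected count = 3/8 × 1424 = 534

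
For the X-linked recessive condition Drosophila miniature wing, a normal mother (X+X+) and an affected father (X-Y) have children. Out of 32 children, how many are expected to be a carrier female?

Cross: X+X+ × X-Y
Offspring: 2 X+X-, 2 X+Y
Probability of a carrier female: 2/4 = 1/2
Expected count = 1/2 × 32 = 16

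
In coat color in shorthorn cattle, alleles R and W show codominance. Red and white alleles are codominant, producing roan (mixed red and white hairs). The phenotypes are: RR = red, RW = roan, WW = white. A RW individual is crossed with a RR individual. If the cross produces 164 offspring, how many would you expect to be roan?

Punnett square for RW × RR:
Offspring genotypes: 2 RR, 2 RW
Phenotype counts: 2 red, 2 roan
roan: 2 out of 4 → fraction 1/2
Expected count = 1/2 × 164 = 82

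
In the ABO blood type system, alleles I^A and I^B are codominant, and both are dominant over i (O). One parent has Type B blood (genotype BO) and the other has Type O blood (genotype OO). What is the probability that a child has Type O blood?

Cross: BO × OO
Possible offspring genotypes: 2 BO, 2 OO
Blood type counts: 2 Type B, 2 Type O
Probability of Type O: 2/4 = 1/2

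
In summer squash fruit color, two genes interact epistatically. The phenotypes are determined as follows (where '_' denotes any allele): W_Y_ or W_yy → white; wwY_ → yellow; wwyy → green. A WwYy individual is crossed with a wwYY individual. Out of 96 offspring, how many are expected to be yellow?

Cross: WwYy × wwYY — consider each gene separately:
W gene: Ww × ww → 2 Ww, 2 ww → 2 W_ : 2 ww (out of 4)
Y gene: Yy × YY → 2 YY, 2 Yy → 4 Y_ (out of 4)
Genotype classes (out of 4 × 4 = 16): W_Y_ = 2×4 = 8; wwY_ = 2×4 = 8
Apply the phenotype rules: W_Y_ (8) → white; wwY_ (8) → yellow
Phenotype counts (out of 16): 8 white, 8 yellow
yellow: 8 out of 16 → fraction 1/2
Expected count = 1/2 × 96 = 48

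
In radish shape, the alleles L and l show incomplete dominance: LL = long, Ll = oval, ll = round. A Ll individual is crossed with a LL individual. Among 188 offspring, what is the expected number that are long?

Punnett square for Ll × LL:
Offspring genotypes: 2 LL, 2 Ll
Phenotype counts: 2 long, 2 oval
long: 2 out of 4 → fraction 1/2
Expected count = 1/2 × 188 = 94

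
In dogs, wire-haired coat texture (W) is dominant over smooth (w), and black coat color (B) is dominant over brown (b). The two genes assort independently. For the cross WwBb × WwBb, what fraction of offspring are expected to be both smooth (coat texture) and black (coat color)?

Dihybrid cross WwBb × WwBb — consider each gene separately:
coat texture: Ww × Ww → 1 WW, 2 Ww, 1 ww → 3 W_ : 1 ww (out of 4)
coat color: Bb × Bb → 1 BB, 2 Bb, 1 bb → 3 B_ : 1 bb (out of 4)
Looking for: smooth (ww) and black (B_)
P(smooth) = 1/4, P(black) = 3/4
P(both) = 1/4 × 3/4 = 3/16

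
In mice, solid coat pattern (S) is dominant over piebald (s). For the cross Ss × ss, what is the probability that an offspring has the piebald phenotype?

Punnett square for Ss × ss:
Offspring genotypes: 2 Ss, 2 ss
Total offspring: 4
Count with target: 2
Probability: 2/4 = 1/2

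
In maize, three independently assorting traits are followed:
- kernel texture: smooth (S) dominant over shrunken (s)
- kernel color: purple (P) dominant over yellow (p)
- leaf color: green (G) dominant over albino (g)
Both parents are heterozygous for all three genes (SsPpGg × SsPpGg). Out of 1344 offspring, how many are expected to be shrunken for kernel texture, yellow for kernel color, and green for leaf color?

Trihybrid cross: SsPpGg × SsPpGg
Each trait segregates independently with a 3:1 phenotypic ratio, so each gene contributes 3/4 (dominant) or 1/4 (recessive).
Target: shrunken (kernel texture), yellow (kernel color), green (leaf color)
Probability = product of independent per-trait probabilities
= 1/4 × 1/4 × 3/4 = 3/64
Expected count = 3/64 × 1344 = 63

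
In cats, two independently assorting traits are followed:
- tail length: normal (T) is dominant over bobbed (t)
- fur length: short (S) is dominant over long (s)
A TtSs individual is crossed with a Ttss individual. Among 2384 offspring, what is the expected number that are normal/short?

Dihybrid cross TtSs × Ttss — consider each gene separately:
tail length: Tt × Tt → 1 TT, 2 Tt, 1 tt → 3 T_ : 1 tt (out of 4)
fur length: Ss × ss → 2 Ss, 2 ss → 2 S_ : 2 ss (out of 4)
Combine (counts out of 4 × 4 = 16): normal/short (T_S_) = 3×2 = 6; normal/long (T_ss) = 3×2 = 6; bobbed/short (ttS_) = 1×2 = 2; bobbed/long (ttss) = 1×2 = 2
Phenotype counts (out of 16): 6 normal/short, 6 normal/long, 2 bobbed/short, 2 bobbed/long
normal/short: 6 out of 16 → fraction 3/8
Expected count = 3/8 × 2384 = 894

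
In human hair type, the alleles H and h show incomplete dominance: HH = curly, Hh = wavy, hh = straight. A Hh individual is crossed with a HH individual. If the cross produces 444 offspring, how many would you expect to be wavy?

Punnett square for Hh × HH:
Offspring genotypes: 2 HH, 2 Hh
Phenotype counts: 2 curly, 2 wavy
wavy: 2 out of 4 → fraction 1/2
Expected count = 1/2 × 444 = 222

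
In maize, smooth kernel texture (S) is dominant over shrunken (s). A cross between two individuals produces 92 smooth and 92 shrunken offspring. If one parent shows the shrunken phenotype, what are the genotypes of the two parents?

Observed offspring: 92 smooth, 92 shrunken
The observed ratio simplifies to 1:1. One parent shows shrunken, so its genotype must be ss. A 1:1 offspring split requires the other parent to be heterozygous (Ss).
Parent genotypes: ss × Ss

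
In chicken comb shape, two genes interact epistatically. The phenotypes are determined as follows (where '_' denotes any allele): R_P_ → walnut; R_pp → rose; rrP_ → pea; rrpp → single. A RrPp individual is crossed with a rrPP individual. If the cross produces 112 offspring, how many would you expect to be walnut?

Cross: RrPp × rrPP — consider each gene separately:
R gene: Rr × rr → 2 Rr, 2 rr → 2 R_ : 2 rr (out of 4)
P gene: Pp × PP → 2 PP, 2 Pp → 4 P_ (out of 4)
Genotype classes (out of 4 × 4 = 16): R_P_ = 2×4 = 8; rrP_ = 2×4 = 8
Apply the phenotype rules: R_P_ (8) → walnut; rrP_ (8) → pea
Phenotype counts (out of 16): 8 walnut, 8 pea
walnut: 8 out of 16 → fraction 1/2
Expected count = 1/2 × 112 = 56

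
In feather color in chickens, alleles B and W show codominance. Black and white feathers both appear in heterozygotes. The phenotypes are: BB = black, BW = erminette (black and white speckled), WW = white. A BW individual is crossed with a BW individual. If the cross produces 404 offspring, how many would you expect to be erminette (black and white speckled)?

Punnett square for BW × BW:
Offspring genotypes: 1 BB, 2 BW, 1 WW
Phenotype counts: 1 black, 2 erminette (black and white speckled), 1 white
erminette (black and white speckled): 2 out of 4 → fraction 1/2
Expected count = 1/2 × 404 = 202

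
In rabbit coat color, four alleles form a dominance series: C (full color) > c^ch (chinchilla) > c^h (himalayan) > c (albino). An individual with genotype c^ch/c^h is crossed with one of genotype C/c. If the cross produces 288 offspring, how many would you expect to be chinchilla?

Cross: c^ch/c^h × C/c
Allele dominance: C > c^ch > c^h > c
Offspring genotypes: 1 C/c^ch, 1 c^ch/c, 1 C/c^h, 1 c^h/c
Phenotype counts: 2 full color, 1 chinchilla, 1 himalayan
chinchilla: 1 out of 4 → fraction 1/4
Expected count = 1/4 × 288 = 72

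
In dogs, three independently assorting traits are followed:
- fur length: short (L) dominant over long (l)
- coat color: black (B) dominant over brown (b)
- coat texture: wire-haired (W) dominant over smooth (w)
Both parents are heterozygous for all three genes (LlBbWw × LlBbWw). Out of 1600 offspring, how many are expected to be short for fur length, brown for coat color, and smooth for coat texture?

Trihybrid cross: LlBbWw × LlBbWw
Each trait segregates independently with a 3:1 phenotypic ratio, so each gene contributes 3/4 (dominant) or 1/4 (recessive).
Target: short (fur length), brown (coat color), smooth (coat texture)
Probability = product of independent per-trait probabilities
= 3/4 × 1/4 × 1/4 = 3/64
Expected count = 3/64 × 1600 = 75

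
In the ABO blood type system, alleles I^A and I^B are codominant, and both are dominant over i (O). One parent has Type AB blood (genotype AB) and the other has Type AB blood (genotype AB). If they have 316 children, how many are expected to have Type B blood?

Cross: AB × AB
Possible offspring genotypes: 1 AA, 2 AB, 1 BB
Blood type counts: 1 Type A, 2 Type AB, 1 Type B
Probability of Type B: 1/4
Expected count = 1/4 × 316 = 79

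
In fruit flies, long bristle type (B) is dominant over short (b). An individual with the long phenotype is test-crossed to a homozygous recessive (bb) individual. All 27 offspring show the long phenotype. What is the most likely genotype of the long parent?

Test cross: ? × bb
All offspring are long.
If the unknown parent were heterozygous (Bb), about half of 27 offspring would be short; none are. The unknown parent is most likely homozygous dominant (BB).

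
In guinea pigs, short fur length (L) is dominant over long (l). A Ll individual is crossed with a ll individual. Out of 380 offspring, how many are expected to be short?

Punnett square for Ll × ll:
Offspring genotypes: 2 Ll, 2 ll
short: 2, long: 2
short: 2 out of 4 → fraction 1/2
Expected count = 1/2 × 380 = 190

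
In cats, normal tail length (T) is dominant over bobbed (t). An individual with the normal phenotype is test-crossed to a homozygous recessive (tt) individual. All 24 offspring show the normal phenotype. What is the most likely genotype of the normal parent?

Test cross: ? × tt
All offspring are normal.
If the unknown parent were heterozygous (Tt), about half of 24 offspring would be bobbed; none are. The unknown parent is most likely homozygous dominant (TT).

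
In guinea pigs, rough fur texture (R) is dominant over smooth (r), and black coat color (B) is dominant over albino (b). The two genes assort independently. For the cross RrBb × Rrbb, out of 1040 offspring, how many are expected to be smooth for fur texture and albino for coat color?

Dihybrid cross RrBb × Rrbb — consider each gene separately:
fur texture: Rr × Rr → 1 RR, 2 Rr, 1 rr → 3 R_ : 1 rr (out of 4)
coat color: Bb × bb → 2 Bb, 2 bb → 2 B_ : 2 bb (out of 4)
Looking for: smooth (rr) and albino (bb)
P(smooth) = 1/4, P(albino) = 2/4
P(both) = 1/4 × 2/4 = 2/16 = 1/8
Expected count = 1/8 × 1040 = 130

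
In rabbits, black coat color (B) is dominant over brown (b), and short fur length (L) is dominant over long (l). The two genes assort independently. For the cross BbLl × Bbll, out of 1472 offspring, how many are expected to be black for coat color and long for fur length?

Dihybrid cross BbLl × Bbll — consider each gene separately:
coat color: Bb × Bb → 1 BB, 2 Bb, 1 bb → 3 B_ : 1 bb (out of 4)
fur length: Ll × ll → 2 Ll, 2 ll → 2 L_ : 2 ll (out of 4)
Looking for: black (B_) and long (ll)
P(black) = 3/4, P(long) = 2/4
P(both) = 3/4 × 2/4 = 6/16 = 3/8
Expected count = 3/8 × 1472 = 552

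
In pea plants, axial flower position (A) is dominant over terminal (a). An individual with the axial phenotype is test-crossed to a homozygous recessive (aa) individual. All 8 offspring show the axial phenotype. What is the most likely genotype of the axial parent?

Test cross: ? × aa
All offspring are axial.
If the unknown parent were heterozygous (Aa), about half of 8 offspring would be terminal; none are. The unknown parent is most likely homozygous dominant (AA).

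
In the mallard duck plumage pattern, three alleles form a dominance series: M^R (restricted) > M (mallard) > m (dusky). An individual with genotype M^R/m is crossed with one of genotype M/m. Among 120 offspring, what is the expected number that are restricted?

Cross: M^R/m × M/m
Allele dominance: M^R > M > m
Offspring genotypes: 1 M^R/M, 1 M^R/m, 1 M/m, 1 m/m
Phenotype counts: 2 restricted, 1 mallard, 1 dusky
restricted: 2 out of 4 → fraction 1/2
Expected count = 1/2 × 120 = 60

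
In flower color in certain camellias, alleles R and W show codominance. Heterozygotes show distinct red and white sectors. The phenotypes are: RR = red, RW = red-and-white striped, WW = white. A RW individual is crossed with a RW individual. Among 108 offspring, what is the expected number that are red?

Punnett square for RW × RW:
Offspring genotypes: 1 RR, 2 RW, 1 WW
Phenotype counts: 1 red, 2 red-and-white striped, 1 white
red: 1 out of 4 → fraction 1/4
Expected count = 1/4 × 108 = 27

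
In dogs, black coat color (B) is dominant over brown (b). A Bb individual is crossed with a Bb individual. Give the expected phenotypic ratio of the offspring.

Punnett square for Bb × Bb:
Offspring genotypes: 1 BB, 2 Bb, 1 bb
black: 3, brown: 1
Ratio: 3:1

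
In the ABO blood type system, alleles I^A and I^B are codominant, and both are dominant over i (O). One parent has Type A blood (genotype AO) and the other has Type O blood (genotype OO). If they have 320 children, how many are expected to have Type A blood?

Cross: AO × OO
Possible offspring genotypes: 2 AO, 2 OO
Blood type counts: 2 Type A, 2 Type O
Probability of Type A: 2/4 = 1/2
Expected count = 1/2 × 320 = 160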